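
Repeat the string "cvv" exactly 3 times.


Input string: 'cvv'
Operation: repeat 3 times
Concatenation: 'cvv' + 'cvv' + 'cvv'
Result: cvvcvvcvv


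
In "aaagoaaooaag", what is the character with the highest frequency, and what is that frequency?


Input: 'aaagoaaooaag'
Operation: tally each character
Counts: 'a':7, 'g':2, 'o':3
Maximum: 'a' appears 7 times


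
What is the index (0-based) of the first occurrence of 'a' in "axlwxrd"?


Input string: 'axlwxrd'
Target: 'a'
Scanning left to right: s[0]='a'
First match at index: 0


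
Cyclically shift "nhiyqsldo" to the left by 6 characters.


Input: 'nhiyqsldo', shift = 6
Operation: split at index 6 and swap parts
Front part s[0:6] = 'nhiyqs'
Back part s[6:] = 'ldo'
Rotated = back + front = 'ldo' + 'nhiyqs'
Result: ldonhiyqs


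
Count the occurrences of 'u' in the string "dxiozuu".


Input string: 'dxiozuu'
Target character: 'u'
Scan each position: s[5]='u', s[6]='u'
Matches found at indices: 5, 6
Total: 2


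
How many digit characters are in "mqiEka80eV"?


Input string: 'mqiEka80eV'
Operation: count digit characters (0-9)
Scan: 'm', 'q', 'i', 'E', 'k', 'a', '8'(digit), '0'(digit), 'e', 'V'
Digits found: 2
Result: 2


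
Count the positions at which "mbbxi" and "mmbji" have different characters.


String 1: 'mbbxi'
String 2: 'mmbji'
Compare each position: pos 0: 'm'=='m', pos 1: 'b'!='m', pos 2: 'b'=='b', pos 3: 'x'!='j', pos 4: 'i'=='i'
Differing positions: 2
Hamming distance: 2


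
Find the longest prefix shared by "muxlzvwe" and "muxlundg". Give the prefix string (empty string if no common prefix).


String 1: 'muxlzvwe'
String 2: 'muxlundg'
Compare position by position:
pos 0: 'm' vs 'm' match
pos 1: 'u' vs 'u' match
pos 2: 'x' vs 'x' match
pos 3: 'l' vs 'l' match
pos 4: 'z' vs 'u' differ -> stop
Longest common prefix: "muxl" (length 4)


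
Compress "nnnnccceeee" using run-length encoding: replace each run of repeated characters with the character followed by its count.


Input: 'nnnnccceeee'
Operation: identify consecutive runs
Runs: 'nnnn' -> n4, 'ccc' -> c3, 'eeee' -> e4
Encoded: n4c3e4


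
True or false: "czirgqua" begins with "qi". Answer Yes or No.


Input string: 'czirgqua'
Prefix to check: 'qi'
First 2 characters of input: 'cz'
Match: False
Result: No


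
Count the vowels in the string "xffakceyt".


Input string: 'xffakceyt'
Operation: count vowels (a, e, i, o, u)
Scan: s[0]='x', s[1]='f', s[2]='f', s[3]='a' (vowel), s[4]='k', s[5]='c', s[6]='e' (vowel), s[7]='y', s[8]='t'
Vowels found: 2
Result: 2


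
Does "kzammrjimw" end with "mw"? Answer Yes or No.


Input string: 'kzammrjimw'
Suffix to check: 'mw'
Last 2 characters of input: 'mw'
Match: True
Result: Yes


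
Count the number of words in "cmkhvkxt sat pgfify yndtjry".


Input string: 'cmkhvkxt sat pgfify yndtjry'
Operation: split by spaces
Words found: 'cmkhvkxt', 'sat', 'pgfify', 'yndtjry'
Word count: 4


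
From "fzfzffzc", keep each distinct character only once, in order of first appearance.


Input: 'fzfzffzc'
Operation: keep first occurrence of each character
Scan: s[0]='f' new -> keep; s[1]='z' new -> keep; s[2]='f' seen -> skip; s[3]='z' seen -> skip; s[4]='f' seen -> skip; s[5]='f' seen -> skip; s[6]='z' seen -> skip; s[7]='c' new -> keep
Result: fzc


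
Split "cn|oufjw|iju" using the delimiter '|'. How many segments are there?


Input string: 'cn|oufjw|iju'
Delimiter: '|'
Split result: 'cn', 'oufjw', 'iju'
Number of parts: 3


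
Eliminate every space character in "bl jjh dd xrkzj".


Input string: 'bl jjh dd xrkzj'
Operation: remove all spaces
Words: 'bl', 'jjh', 'dd', 'xrkzj'
Join without spaces: bljjhddxrkzj


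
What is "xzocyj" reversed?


Input string: 'xzocyj'
Operation: reverse character order
Original order: 'x' -> 'z' -> 'o' -> 'c' -> 'y' -> 'j'
Reversed order: 'j' -> 'y' -> 'c' -> 'o' -> 'z' -> 'x'
Result: jycozx


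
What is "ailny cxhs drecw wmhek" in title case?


Input string: 'ailny cxhs drecw wmhek'
Operation: capitalize first letter of each word
Word transformations: 'ailny'->'Ailny', 'cxhs'->'Cxhs', 'drecw'->'Drecw', 'wmhek'->'Wmhek'
Result: Ailny Cxhs Drecw Wmhek


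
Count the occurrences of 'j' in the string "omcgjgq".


Input string: 'omcgjgq'
Target character: 'j'
Scan each position: s[4]='j'
Matches found at indices: 4
Total: 1


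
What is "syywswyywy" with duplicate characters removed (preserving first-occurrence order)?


Input: 'syywswyywy'
Operation: keep first occurrence of each character
Scan: s[0]='s' new -> keep; s[1]='y' new -> keep; s[2]='y' seen -> skip; s[3]='w' new -> keep; s[4]='s' seen -> skip; s[5]='w' seen -> skip; s[6]='y' seen -> skip; s[7]='y' seen -> skip; s[8]='w' seen -> skip; s[9]='y' seen -> skip
Result: syw


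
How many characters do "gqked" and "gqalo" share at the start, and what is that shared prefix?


String 1: 'gqked'
String 2: 'gqalo'
Compare position by position:
pos 0: 'g' vs 'g' match
pos 1: 'q' vs 'q' match
pos 2: 'k' vs 'a' differ -> stop
Longest common prefix: "gq" (length 2)


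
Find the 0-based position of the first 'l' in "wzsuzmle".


Input string: 'wzsuzmle'
Target: 'l'
Scanning left to right: s[0]='w', s[1]='z', s[2]='s', s[3]='u', s[4]='z', s[5]='m', s[6]='l'
First match at index: 6


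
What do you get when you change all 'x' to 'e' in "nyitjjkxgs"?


Input string: 'nyitjjkxgs'
Operation: replace 'x' with 'e'
Positions of 'x': 7
After replacement: nyitjjkegs


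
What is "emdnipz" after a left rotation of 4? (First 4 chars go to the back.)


Input: 'emdnipz', shift = 4
Operation: split at index 4 and swap parts
Front part s[0:4] = 'emdn'
Back part s[4:] = 'ipz'
Rotated = back + front = 'ipz' + 'emdn'
Result: ipzemdn


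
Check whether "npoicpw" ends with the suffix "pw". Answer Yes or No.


Input string: 'npoicpw'
Suffix to check: 'pw'
Last 2 characters of input: 'pw'
Match: True
Result: Yes


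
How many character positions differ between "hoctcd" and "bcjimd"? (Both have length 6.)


String 1: 'hoctcd'
String 2: 'bcjimd'
Compare each position: pos 0: 'h'!='b', pos 1: 'o'!='c', pos 2: 'c'!='j', pos 3: 't'!='i', pos 4: 'c'!='m', pos 5: 'd'=='d'
Differing positions: 5
Hamming distance: 5


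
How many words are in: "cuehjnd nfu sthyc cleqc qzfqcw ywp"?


Input string: 'cuehjnd nfu sthyc cleqc qzfqcw ywp'
Operation: split by spaces
Words found: 'cuehjnd', 'nfu', 'sthyc', 'cleqc', 'qzfqcw', 'ywp'
Word count: 6


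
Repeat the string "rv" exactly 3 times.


Input string: 'rv'
Operation: repeat 3 times
Concatenation: 'rv' + 'rv' + 'rv'
Result: rvrvrv


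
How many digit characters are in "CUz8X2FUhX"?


Input string: 'CUz8X2FUhX'
Operation: count digit characters (0-9)
Scan: 'C', 'U', 'z', '8'(digit), 'X', '2'(digit), 'F', 'U', 'h', 'X'
Digits found: 2
Result: 2


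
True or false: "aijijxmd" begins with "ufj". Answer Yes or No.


Input string: 'aijijxmd'
Prefix to check: 'ufj'
First 3 characters of input: 'aij'
Match: False
Result: No


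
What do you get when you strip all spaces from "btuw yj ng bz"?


Input string: 'btuw yj ng bz'
Operation: remove all spaces
Words: 'btuw', 'yj', 'ng', 'bz'
Join without spaces: btuwyjngbz


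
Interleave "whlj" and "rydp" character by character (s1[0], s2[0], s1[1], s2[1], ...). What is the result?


String 1: 'whlj'
String 2: 'rydp'
Operation: alternate characters
Pairs: 'w'+'r', 'h'+'y', 'l'+'d', 'j'+'p'
Result: wrhyldjp


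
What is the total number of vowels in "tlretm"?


Input string: 'tlretm'
Operation: count vowels (a, e, i, o, u)
Scan: s[0]='t', s[1]='l', s[2]='r', s[3]='e' (vowel), s[4]='t', s[5]='m'
Vowels found: 1
Result: 1


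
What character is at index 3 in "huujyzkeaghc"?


Input string: 'huujyzkeaghc'
Operation: get character at index 3
Index mapping: s[0]='h', s[1]='u', s[2]='u', s[3]='j'
Result: 'j'


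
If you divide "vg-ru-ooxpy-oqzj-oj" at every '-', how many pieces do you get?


Input string: 'vg-ru-ooxpy-oqzj-oj'
Delimiter: '-'
Split result: 'vg', 'ru', 'ooxpy', 'oqzj', 'oj'
Number of parts: 5


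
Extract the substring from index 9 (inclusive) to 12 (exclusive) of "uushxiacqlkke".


Input string: 'uushxiacqlkke'
Operation: slice [9:12]
Extract characters: s[9]='l', s[10]='k', s[11]='k'
Result: lkk


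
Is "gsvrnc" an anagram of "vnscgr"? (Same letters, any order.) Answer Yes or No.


String 1: 'vnscgr' -> sorted: 'cgnrsv'
String 2: 'gsvrnc' -> sorted: 'cgnrsv'
Compare sorted forms: 'cgnrsv' == 'cgnrsv'
Anagram: Yes


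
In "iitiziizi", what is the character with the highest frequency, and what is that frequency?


Input: 'iitiziizi'
Operation: tally each character
Counts: 'i':6, 't':1, 'z':2
Maximum: 'i' appears 6 times


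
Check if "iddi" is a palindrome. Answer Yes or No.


Input string: 'iddi'
Reversed: 'iddi'
Compare pairs: s[0]='i' vs s[3]='i' (match), s[1]='d' vs s[2]='d' (match)
Palindrome: Yes


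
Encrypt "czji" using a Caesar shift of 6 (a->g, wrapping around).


Input: 'czji', shift = 6
Operation: for each letter, (position + 6) mod 26
Mapping: 'c'(2+6=8)->'i', 'z'(25+6=31, 31 mod 26=5)->'f', 'j'(9+6=15)->'p', 'i'(8+6=14)->'o'
Result: ifpo


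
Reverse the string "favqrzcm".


Input string: 'favqrzcm'
Operation: reverse character order
Original order: 'f' -> 'a' -> 'v' -> 'q' -> 'r' -> 'z' -> 'c' -> 'm'
Reversed order: 'm' -> 'c' -> 'z' -> 'r' -> 'q' -> 'v' -> 'a' -> 'f'
Result: mczrqvaf


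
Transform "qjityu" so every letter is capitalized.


Input string: 'qjityu'
Operation: convert each letter to uppercase
Mapping: 'q'->'Q', 'j'->'J', 'i'->'I', 't'->'T', 'y'->'Y', 'u'->'U'
Result: QJITYU


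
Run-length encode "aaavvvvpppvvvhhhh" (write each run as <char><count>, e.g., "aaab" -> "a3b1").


Input: 'aaavvvvpppvvvhhhh'
Operation: identify consecutive runs
Runs: 'aaa' -> a3, 'vvvv' -> v4, 'ppp' -> p3, 'vvv' -> v3, 'hhhh' -> h4
Encoded: a3v4p3v3h4


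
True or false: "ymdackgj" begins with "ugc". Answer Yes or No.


Input string: 'ymdackgj'
Prefix to check: 'ugc'
First 3 characters of input: 'ymd'
Match: False
Result: No


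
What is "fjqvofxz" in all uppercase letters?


Input string: 'fjqvofxz'
Operation: convert each letter to uppercase
Mapping: 'f'->'F', 'j'->'J', 'q'->'Q', 'v'->'V', 'o'->'O', 'f'->'F', 'x'->'X', 'z'->'Z'
Result: FJQVOFXZ


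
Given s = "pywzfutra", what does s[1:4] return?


Input string: 'pywzfutra'
Operation: slice [1:4]
Extract characters: s[1]='y', s[2]='w', s[3]='z'
Result: ywz


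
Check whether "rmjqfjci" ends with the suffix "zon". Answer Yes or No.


Input string: 'rmjqfjci'
Suffix to check: 'zon'
Last 3 characters of input: 'jci'
Match: False
Result: No


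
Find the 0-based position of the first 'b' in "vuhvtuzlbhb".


Input string: 'vuhvtuzlbhb'
Target: 'b'
Scanning left to right: s[0]='v', s[1]='u', s[2]='h', s[3]='v', s[4]='t', s[5]='u', s[6]='z', s[7]='l', s[8]='b'
First match at index: 8


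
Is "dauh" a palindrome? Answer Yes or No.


Input string: 'dauh'
Reversed: 'huad'
Compare pairs: s[0]='d' vs s[3]='h' (mismatch), s[1]='a' vs s[2]='u' (mismatch)
Palindrome: No


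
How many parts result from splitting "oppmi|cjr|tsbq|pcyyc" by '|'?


Input string: 'oppmi|cjr|tsbq|pcyyc'
Delimiter: '|'
Split result: 'oppmi', 'cjr', 'tsbq', 'pcyyc'
Number of parts: 4


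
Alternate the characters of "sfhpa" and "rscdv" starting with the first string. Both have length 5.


String 1: 'sfhpa'
String 2: 'rscdv'
Operation: alternate characters
Pairs: 's'+'r', 'f'+'s', 'h'+'c', 'p'+'d', 'a'+'v'
Result: srfshcpdav


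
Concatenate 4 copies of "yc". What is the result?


Input string: 'yc'
Operation: repeat 4 times
Concatenation: 'yc' + 'yc' + 'yc' + 'yc'
Result: ycycycyc


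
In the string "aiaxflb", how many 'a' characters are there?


Input string: 'aiaxflb'
Target character: 'a'
Scan each position: s[0]='a', s[2]='a'
Matches found at indices: 0, 2
Total: 2


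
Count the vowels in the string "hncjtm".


Input string: 'hncjtm'
Operation: count vowels (a, e, i, o, u)
Scan: s[0]='h', s[1]='n', s[2]='c', s[3]='j', s[4]='t', s[5]='m'
Vowels found: 0
Result: 0


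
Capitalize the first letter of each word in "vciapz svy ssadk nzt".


Input string: 'vciapz svy ssadk nzt'
Operation: capitalize first letter of each word
Word transformations: 'vciapz'->'Vciapz', 'svy'->'Svy', 'ssadk'->'Ssadk', 'nzt'->'Nzt'
Result: Vciapz Svy Ssadk Nzt


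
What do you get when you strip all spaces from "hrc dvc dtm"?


Input string: 'hrc dvc dtm'
Operation: remove all spaces
Words: 'hrc', 'dvc', 'dtm'
Join without spaces: hrcdvcdtm


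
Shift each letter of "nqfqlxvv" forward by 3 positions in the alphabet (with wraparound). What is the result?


Input: 'nqfqlxvv', shift = 3
Operation: for each letter, (position + 3) mod 26
Mapping: 'n'(13+3=16)->'q', 'q'(16+3=19)->'t', 'f'(5+3=8)->'i', 'q'(16+3=19)->'t', 'l'(11+3=14)->'o', 'x'(23+3=26, 26 mod 26=0)->'a', 'v'(21+3=24)->'y', 'v'(21+3=24)->'y'
Result: qtitoayy


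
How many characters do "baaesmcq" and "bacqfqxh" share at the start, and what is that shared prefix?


String 1: 'baaesmcq'
String 2: 'bacqfqxh'
Compare position by position:
pos 0: 'b' vs 'b' match
pos 1: 'a' vs 'a' match
pos 2: 'a' vs 'c' differ -> stop
Longest common prefix: "ba" (length 2)


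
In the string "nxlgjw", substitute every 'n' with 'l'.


Input string: 'nxlgjw'
Operation: replace 'n' with 'l'
Positions of 'n': 0
After replacement: lxlgjw


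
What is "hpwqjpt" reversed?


Input string: 'hpwqjpt'
Operation: reverse character order
Original order: 'h' -> 'p' -> 'w' -> 'q' -> 'j' -> 'p' -> 't'
Reversed order: 't' -> 'p' -> 'j' -> 'q' -> 'w' -> 'p' -> 'h'
Result: tpjqwph


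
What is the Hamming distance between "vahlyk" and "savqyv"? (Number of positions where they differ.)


String 1: 'vahlyk'
String 2: 'savqyv'
Compare each position: pos 0: 'v'!='s', pos 1: 'a'=='a', pos 2: 'h'!='v', pos 3: 'l'!='q', pos 4: 'y'=='y', pos 5: 'k'!='v'
Differing positions: 4
Hamming distance: 4


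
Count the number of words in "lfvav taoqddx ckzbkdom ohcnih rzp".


Input string: 'lfvav taoqddx ckzbkdom ohcnih rzp'
Operation: split by spaces
Words found: 'lfvav', 'taoqddx', 'ckzbkdom', 'ohcnih', 'rzp'
Word count: 5


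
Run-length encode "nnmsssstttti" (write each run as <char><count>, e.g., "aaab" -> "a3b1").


Input: 'nnmsssstttti'
Operation: identify consecutive runs
Runs: 'nn' -> n2, 'm' -> m1, 'ssss' -> s4, 'tttt' -> t4, 'i' -> i1
Encoded: n2m1s4t4i1


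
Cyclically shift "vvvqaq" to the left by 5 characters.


Input: 'vvvqaq', shift = 5
Operation: split at index 5 and swap parts
Front part s[0:5] = 'vvvqa'
Back part s[5:] = 'q'
Rotated = back + front = 'q' + 'vvvqa'
Result: qvvvqa


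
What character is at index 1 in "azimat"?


Input string: 'azimat'
Operation: get character at index 1
Index mapping: s[0]='a', s[1]='z'
Result: 'z'


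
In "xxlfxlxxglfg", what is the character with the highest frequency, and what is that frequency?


Input: 'xxlfxlxxglfg'
Operation: tally each character
Counts: 'f':2, 'g':2, 'l':3, 'x':5
Maximum: 'x' appears 5 times


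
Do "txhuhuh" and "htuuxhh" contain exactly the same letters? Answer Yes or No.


String 1: 'txhuhuh' -> sorted: 'hhhtuux'
String 2: 'htuuxhh' -> sorted: 'hhhtuux'
Compare sorted forms: 'hhhtuux' == 'hhhtuux'
Anagram: Yes


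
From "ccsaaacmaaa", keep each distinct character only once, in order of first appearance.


Input: 'ccsaaacmaaa'
Operation: keep first occurrence of each character
Scan: s[0]='c' new -> keep; s[1]='c' seen -> skip; s[2]='s' new -> keep; s[3]='a' new -> keep; s[4]='a' seen -> skip; s[5]='a' seen -> skip; s[6]='c' seen -> skip; s[7]='m' new -> keep; s[8]='a' seen -> skip; s[9]='a' seen -> skip; s[10]='a' seen -> skip
Result: csam


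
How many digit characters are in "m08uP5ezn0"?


Input string: 'm08uP5ezn0'
Operation: count digit characters (0-9)
Scan: 'm', '0'(digit), '8'(digit), 'u', 'P', '5'(digit), 'e', 'z', 'n', '0'(digit)
Digits found: 4
Result: 4


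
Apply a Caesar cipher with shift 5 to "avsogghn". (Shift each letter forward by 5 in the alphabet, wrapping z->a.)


Input: 'avsogghn', shift = 5
Operation: for each letter, (position + 5) mod 26
Mapping: 'a'(0+5=5)->'f', 'v'(21+5=26, 26 mod 26=0)->'a', 's'(18+5=23)->'x', 'o'(14+5=19)->'t', 'g'(6+5=11)->'l', 'g'(6+5=11)->'l', 'h'(7+5=12)->'m', 'n'(13+5=18)->'s'
Result: faxtllms


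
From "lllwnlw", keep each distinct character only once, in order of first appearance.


Input: 'lllwnlw'
Operation: keep first occurrence of each character
Scan: s[0]='l' new -> keep; s[1]='l' seen -> skip; s[2]='l' seen -> skip; s[3]='w' new -> keep; s[4]='n' new -> keep; s[5]='l' seen -> skip; s[6]='w' seen -> skip
Result: lwn


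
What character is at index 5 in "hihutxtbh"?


Input string: 'hihutxtbh'
Operation: get character at index 5
Index mapping: s[0]='h', s[1]='i', s[2]='h', s[3]='u', s[4]='t', s[5]='x'
Result: 'x'


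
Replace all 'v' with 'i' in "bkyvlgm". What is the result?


Input string: 'bkyvlgm'
Operation: replace 'v' with 'i'
Positions of 'v': 3
After replacement: bkyilgm


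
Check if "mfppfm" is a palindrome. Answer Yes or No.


Input string: 'mfppfm'
Reversed: 'mfppfm'
Compare pairs: s[0]='m' vs s[5]='m' (match), s[1]='f' vs s[4]='f' (match), s[2]='p' vs s[3]='p' (match)
Palindrome: Yes


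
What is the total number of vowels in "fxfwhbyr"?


Input string: 'fxfwhbyr'
Operation: count vowels (a, e, i, o, u)
Scan: s[0]='f', s[1]='x', s[2]='f', s[3]='w', s[4]='h', s[5]='b', s[6]='y', s[7]='r'
Vowels found: 0
Result: 0


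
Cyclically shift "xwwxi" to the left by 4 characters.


Input: 'xwwxi', shift = 4
Operation: split at index 4 and swap parts
Front part s[0:4] = 'xwwx'
Back part s[4:] = 'i'
Rotated = back + front = 'i' + 'xwwx'
Result: ixwwx


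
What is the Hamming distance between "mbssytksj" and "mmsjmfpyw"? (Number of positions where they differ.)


String 1: 'mbssytksj'
String 2: 'mmsjmfpyw'
Compare each position: pos 0: 'm'=='m', pos 1: 'b'!='m', pos 2: 's'=='s', pos 3: 's'!='j', pos 4: 'y'!='m', pos 5: 't'!='f', pos 6: 'k'!='p', pos 7: 's'!='y', pos 8: 'j'!='w'
Differing positions: 7
Hamming distance: 7


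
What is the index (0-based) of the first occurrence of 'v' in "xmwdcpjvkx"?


Input string: 'xmwdcpjvkx'
Target: 'v'
Scanning left to right: s[0]='x', s[1]='m', s[2]='w', s[3]='d', s[4]='c', s[5]='p', s[6]='j', s[7]='v'
First match at index: 7


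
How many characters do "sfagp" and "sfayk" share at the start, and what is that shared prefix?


String 1: 'sfagp'
String 2: 'sfayk'
Compare position by position:
pos 0: 's' vs 's' match
pos 1: 'f' vs 'f' match
pos 2: 'a' vs 'a' match
pos 3: 'g' vs 'y' differ -> stop
Longest common prefix: "sfa" (length 3)


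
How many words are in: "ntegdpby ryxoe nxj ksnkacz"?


Input string: 'ntegdpby ryxoe nxj ksnkacz'
Operation: split by spaces
Words found: 'ntegdpby', 'ryxoe', 'nxj', 'ksnkacz'
Word count: 4


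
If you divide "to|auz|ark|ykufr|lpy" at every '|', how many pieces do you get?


Input string: 'to|auz|ark|ykufr|lpy'
Delimiter: '|'
Split result: 'to', 'auz', 'ark', 'ykufr', 'lpy'
Number of parts: 5


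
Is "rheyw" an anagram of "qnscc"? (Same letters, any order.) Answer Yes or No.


String 1: 'qnscc' -> sorted: 'ccnqs'
String 2: 'rheyw' -> sorted: 'ehrwy'
Compare sorted forms: 'ccnqs' != 'ehrwy'
Anagram: No


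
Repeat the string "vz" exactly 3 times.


Input string: 'vz'
Operation: repeat 3 times
Concatenation: 'vz' + 'vz' + 'vz'
Result: vzvzvz


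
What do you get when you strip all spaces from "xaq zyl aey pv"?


Input string: 'xaq zyl aey pv'
Operation: remove all spaces
Words: 'xaq', 'zyl', 'aey', 'pv'
Join without spaces: xaqzylaeypv


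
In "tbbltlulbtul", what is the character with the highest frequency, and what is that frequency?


Input: 'tbbltlulbtul'
Operation: tally each character
Counts: 'b':3, 'l':4, 't':3, 'u':2
Maximum: 'l' appears 4 times


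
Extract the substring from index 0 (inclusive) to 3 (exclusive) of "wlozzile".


Input string: 'wlozzile'
Operation: slice [0:3]
Extract characters: s[0]='w', s[1]='l', s[2]='o'
Result: wlo


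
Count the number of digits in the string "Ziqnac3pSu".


Input string: 'Ziqnac3pSu'
Operation: count digit characters (0-9)
Scan: 'Z', 'i', 'q', 'n', 'a', 'c', '3'(digit), 'p', 'S', 'u'
Digits found: 1
Result: 1


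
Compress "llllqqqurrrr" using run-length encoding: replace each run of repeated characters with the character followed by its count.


Input: 'llllqqqurrrr'
Operation: identify consecutive runs
Runs: 'llll' -> l4, 'qqq' -> q3, 'u' -> u1, 'rrrr' -> r4
Encoded: l4q3u1r4


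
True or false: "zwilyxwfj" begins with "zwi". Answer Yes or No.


Input string: 'zwilyxwfj'
Prefix to check: 'zwi'
First 3 characters of input: 'zwi'
Match: True
Result: Yes


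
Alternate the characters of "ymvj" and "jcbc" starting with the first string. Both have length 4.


String 1: 'ymvj'
String 2: 'jcbc'
Operation: alternate characters
Pairs: 'y'+'j', 'm'+'c', 'v'+'b', 'j'+'c'
Result: yjmcvbjc


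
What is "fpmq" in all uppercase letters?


Input string: 'fpmq'
Operation: convert each letter to uppercase
Mapping: 'f'->'F', 'p'->'P', 'm'->'M', 'q'->'Q'
Result: FPMQ


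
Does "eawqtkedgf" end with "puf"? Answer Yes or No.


Input string: 'eawqtkedgf'
Suffix to check: 'puf'
Last 3 characters of input: 'dgf'
Match: False
Result: No


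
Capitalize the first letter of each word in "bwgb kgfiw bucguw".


Input string: 'bwgb kgfiw bucguw'
Operation: capitalize first letter of each word
Word transformations: 'bwgb'->'Bwgb', 'kgfiw'->'Kgfiw', 'bucguw'->'Bucguw'
Result: Bwgb Kgfiw Bucguw


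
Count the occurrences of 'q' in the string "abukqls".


Input string: 'abukqls'
Target character: 'q'
Scan each position: s[4]='q'
Matches found at indices: 4
Total: 1


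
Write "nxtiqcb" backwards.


Input string: 'nxtiqcb'
Operation: reverse character order
Original order: 'n' -> 'x' -> 't' -> 'i' -> 'q' -> 'c' -> 'b'
Reversed order: 'b' -> 'c' -> 'q' -> 'i' -> 't' -> 'x' -> 'n'
Result: bcqitxn


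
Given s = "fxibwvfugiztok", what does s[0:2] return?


Input string: 'fxibwvfugiztok'
Operation: slice [0:2]
Extract characters: s[0]='f', s[1]='x'
Result: fx


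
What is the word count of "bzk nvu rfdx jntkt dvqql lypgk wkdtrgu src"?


Input string: 'bzk nvu rfdx jntkt dvqql lypgk wkdtrgu src'
Operation: split by spaces
Words found: 'bzk', 'nvu', 'rfdx', 'jntkt', 'dvqql', 'lypgk', 'wkdtrgu', 'src'
Word count: 8


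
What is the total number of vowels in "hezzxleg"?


Input string: 'hezzxleg'
Operation: count vowels (a, e, i, o, u)
Scan: s[0]='h', s[1]='e' (vowel), s[2]='z', s[3]='z', s[4]='x', s[5]='l', s[6]='e' (vowel), s[7]='g'
Vowels found: 2
Result: 2


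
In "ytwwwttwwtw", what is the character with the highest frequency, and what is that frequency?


Input: 'ytwwwttwwtw'
Operation: tally each character
Counts: 't':4, 'w':6, 'y':1
Maximum: 'w' appears 6 times


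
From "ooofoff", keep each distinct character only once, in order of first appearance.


Input: 'ooofoff'
Operation: keep first occurrence of each character
Scan: s[0]='o' new -> keep; s[1]='o' seen -> skip; s[2]='o' seen -> skip; s[3]='f' new -> keep; s[4]='o' seen -> skip; s[5]='f' seen -> skip; s[6]='f' seen -> skip
Result: of


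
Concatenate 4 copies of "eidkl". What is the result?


Input string: 'eidkl'
Operation: repeat 4 times
Concatenation: 'eidkl' + 'eidkl' + 'eidkl' + 'eidkl'
Result: eidkleidkleidkleidkl


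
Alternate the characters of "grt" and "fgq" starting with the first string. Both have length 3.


String 1: 'grt'
String 2: 'fgq'
Operation: alternate characters
Pairs: 'g'+'f', 'r'+'g', 't'+'q'
Result: gfrgtq


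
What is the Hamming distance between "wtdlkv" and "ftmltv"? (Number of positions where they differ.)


String 1: 'wtdlkv'
String 2: 'ftmltv'
Compare each position: pos 0: 'w'!='f', pos 1: 't'=='t', pos 2: 'd'!='m', pos 3: 'l'=='l', pos 4: 'k'!='t', pos 5: 'v'=='v'
Differing positions: 3
Hamming distance: 3


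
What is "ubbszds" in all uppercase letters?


Input string: 'ubbszds'
Operation: convert each letter to uppercase
Mapping: 'u'->'U', 'b'->'B', 'b'->'B', 's'->'S', 'z'->'Z', 'd'->'D', 's'->'S'
Result: UBBSZDS


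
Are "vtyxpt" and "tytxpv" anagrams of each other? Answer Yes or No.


String 1: 'vtyxpt' -> sorted: 'pttvxy'
String 2: 'tytxpv' -> sorted: 'pttvxy'
Compare sorted forms: 'pttvxy' == 'pttvxy'
Anagram: Yes


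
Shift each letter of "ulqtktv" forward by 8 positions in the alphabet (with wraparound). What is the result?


Input: 'ulqtktv', shift = 8
Operation: for each letter, (position + 8) mod 26
Mapping: 'u'(20+8=28, 28 mod 26=2)->'c', 'l'(11+8=19)->'t', 'q'(16+8=24)->'y', 't'(19+8=27, 27 mod 26=1)->'b', 'k'(10+8=18)->'s', 't'(19+8=27, 27 mod 26=1)->'b', 'v'(21+8=29, 29 mod 26=3)->'d'
Result: ctybsbd


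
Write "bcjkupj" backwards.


Input string: 'bcjkupj'
Operation: reverse character order
Original order: 'b' -> 'c' -> 'j' -> 'k' -> 'u' -> 'p' -> 'j'
Reversed order: 'j' -> 'p' -> 'u' -> 'k' -> 'j' -> 'c' -> 'b'
Result: jpukjcb


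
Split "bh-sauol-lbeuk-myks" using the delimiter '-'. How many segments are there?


Input string: 'bh-sauol-lbeuk-myks'
Delimiter: '-'
Split result: 'bh', 'sauol', 'lbeuk', 'myks'
Number of parts: 4


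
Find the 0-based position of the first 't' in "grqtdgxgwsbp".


Input string: 'grqtdgxgwsbp'
Target: 't'
Scanning left to right: s[0]='g', s[1]='r', s[2]='q', s[3]='t'
First match at index: 3


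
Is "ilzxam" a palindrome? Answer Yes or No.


Input string: 'ilzxam'
Reversed: 'maxzli'
Compare pairs: s[0]='i' vs s[5]='m' (mismatch), s[1]='l' vs s[4]='a' (mismatch), s[2]='z' vs s[3]='x' (mismatch)
Palindrome: No


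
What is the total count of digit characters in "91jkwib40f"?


Input string: '91jkwib40f'
Operation: count digit characters (0-9)
Scan: '9'(digit), '1'(digit), 'j', 'k', 'w', 'i', 'b', '4'(digit), '0'(digit), 'f'
Digits found: 4
Result: 4


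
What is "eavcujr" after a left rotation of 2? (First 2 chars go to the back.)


Input: 'eavcujr', shift = 2
Operation: split at index 2 and swap parts
Front part s[0:2] = 'ea'
Back part s[2:] = 'vcujr'
Rotated = back + front = 'vcujr' + 'ea'
Result: vcujrea


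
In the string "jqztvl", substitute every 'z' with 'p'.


Input string: 'jqztvl'
Operation: replace 'z' with 'p'
Positions of 'z': 2
After replacement: jqptvl


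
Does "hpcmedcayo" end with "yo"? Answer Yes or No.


Input string: 'hpcmedcayo'
Suffix to check: 'yo'
Last 2 characters of input: 'yo'
Match: True
Result: Yes


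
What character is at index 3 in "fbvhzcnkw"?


Input string: 'fbvhzcnkw'
Operation: get character at index 3
Index mapping: s[0]='f', s[1]='b', s[2]='v', s[3]='h'
Result: 'h'


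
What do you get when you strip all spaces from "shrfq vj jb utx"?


Input string: 'shrfq vj jb utx'
Operation: remove all spaces
Words: 'shrfq', 'vj', 'jb', 'utx'
Join without spaces: shrfqvjjbutx


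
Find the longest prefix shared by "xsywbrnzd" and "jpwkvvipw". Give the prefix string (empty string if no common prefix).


String 1: 'xsywbrnzd'
String 2: 'jpwkvvipw'
Compare position by position:
pos 0: 'x' vs 'j' differ -> stop
Longest common prefix: "" (length 0)


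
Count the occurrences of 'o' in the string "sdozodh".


Input string: 'sdozodh'
Target character: 'o'
Scan each position: s[2]='o', s[4]='o'
Matches found at indices: 2, 4
Total: 2


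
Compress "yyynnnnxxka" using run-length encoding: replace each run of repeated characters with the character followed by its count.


Input: 'yyynnnnxxka'
Operation: identify consecutive runs
Runs: 'yyy' -> y3, 'nnnn' -> n4, 'xx' -> x2, 'k' -> k1, 'a' -> a1
Encoded: y3n4x2k1a1


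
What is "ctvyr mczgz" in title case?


Input string: 'ctvyr mczgz'
Operation: capitalize first letter of each word
Word transformations: 'ctvyr'->'Ctvyr', 'mczgz'->'Mczgz'
Result: Ctvyr Mczgz


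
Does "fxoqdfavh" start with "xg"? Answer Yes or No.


Input string: 'fxoqdfavh'
Prefix to check: 'xg'
First 2 characters of input: 'fx'
Match: False
Result: No


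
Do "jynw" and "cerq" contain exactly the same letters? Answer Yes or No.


String 1: 'jynw' -> sorted: 'jnwy'
String 2: 'cerq' -> sorted: 'ceqr'
Compare sorted forms: 'jnwy' != 'ceqr'
Anagram: No


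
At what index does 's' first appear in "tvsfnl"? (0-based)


Input string: 'tvsfnl'
Target: 's'
Scanning left to right: s[0]='t', s[1]='v', s[2]='s'
First match at index: 2


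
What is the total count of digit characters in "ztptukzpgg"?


Input string: 'ztptukzpgg'
Operation: count digit characters (0-9)
Scan: 'z', 't', 'p', 't', 'u', 'k', 'z', 'p', 'g', 'g'
Digits found: 0
Result: 0


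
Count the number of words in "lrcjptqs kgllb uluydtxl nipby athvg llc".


Input string: 'lrcjptqs kgllb uluydtxl nipby athvg llc'
Operation: split by spaces
Words found: 'lrcjptqs', 'kgllb', 'uluydtxl', 'nipby', 'athvg', 'llc'
Word count: 6


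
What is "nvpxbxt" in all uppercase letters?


Input string: 'nvpxbxt'
Operation: convert each letter to uppercase
Mapping: 'n'->'N', 'v'->'V', 'p'->'P', 'x'->'X', 'b'->'B', 'x'->'X', 't'->'T'
Result: NVPXBXT


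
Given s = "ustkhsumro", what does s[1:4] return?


Input string: 'ustkhsumro'
Operation: slice [1:4]
Extract characters: s[1]='s', s[2]='t', s[3]='k'
Result: stk


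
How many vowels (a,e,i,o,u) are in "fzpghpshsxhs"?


Input string: 'fzpghpshsxhs'
Operation: count vowels (a, e, i, o, u)
Scan: s[0]='f', s[1]='z', s[2]='p', s[3]='g', s[4]='h', s[5]='p', s[6]='s', s[7]='h', s[8]='s', s[9]='x', s[10]='h', s[11]='s'
Vowels found: 0
Result: 0


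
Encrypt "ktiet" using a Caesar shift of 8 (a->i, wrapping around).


Input: 'ktiet', shift = 8
Operation: for each letter, (position + 8) mod 26
Mapping: 'k'(10+8=18)->'s', 't'(19+8=27, 27 mod 26=1)->'b', 'i'(8+8=16)->'q', 'e'(4+8=12)->'m', 't'(19+8=27, 27 mod 26=1)->'b'
Result: sbqmb


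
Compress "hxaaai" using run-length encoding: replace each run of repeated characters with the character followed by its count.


Input: 'hxaaai'
Operation: identify consecutive runs
Runs: 'h' -> h1, 'x' -> x1, 'aaa' -> a3, 'i' -> i1
Encoded: h1x1a3i1


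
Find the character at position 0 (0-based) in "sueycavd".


Input string: 'sueycavd'
Operation: get character at index 0
Index mapping: s[0]='s'
Result: 's'


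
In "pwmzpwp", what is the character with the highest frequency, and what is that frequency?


Input: 'pwmzpwp'
Operation: tally each character
Counts: 'm':1, 'p':3, 'w':2, 'z':1
Maximum: 'p' appears 3 times


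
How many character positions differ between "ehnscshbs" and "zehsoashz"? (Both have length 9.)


String 1: 'ehnscshbs'
String 2: 'zehsoashz'
Compare each position: pos 0: 'e'!='z', pos 1: 'h'!='e', pos 2: 'n'!='h', pos 3: 's'=='s', pos 4: 'c'!='o', pos 5: 's'!='a', pos 6: 'h'!='s', pos 7: 'b'!='h', pos 8: 's'!='z'
Differing positions: 8
Hamming distance: 8


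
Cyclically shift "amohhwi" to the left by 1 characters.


Input: 'amohhwi', shift = 1
Operation: split at index 1 and swap parts
Front part s[0:1] = 'a'
Back part s[1:] = 'mohhwi'
Rotated = back + front = 'mohhwi' + 'a'
Result: mohhwia


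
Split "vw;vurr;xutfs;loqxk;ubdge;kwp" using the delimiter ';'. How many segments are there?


Input string: 'vw;vurr;xutfs;loqxk;ubdge;kwp'
Delimiter: ';'
Split result: 'vw', 'vurr', 'xutfs', 'loqxk', 'ubdge', 'kwp'
Number of parts: 6


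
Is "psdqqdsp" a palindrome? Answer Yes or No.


Input string: 'psdqqdsp'
Reversed: 'psdqqdsp'
Compare pairs: s[0]='p' vs s[7]='p' (match), s[1]='s' vs s[6]='s' (match), s[2]='d' vs s[5]='d' (match), s[3]='q' vs s[4]='q' (match)
Palindrome: Yes


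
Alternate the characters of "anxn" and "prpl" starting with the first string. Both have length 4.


String 1: 'anxn'
String 2: 'prpl'
Operation: alternate characters
Pairs: 'a'+'p', 'n'+'r', 'x'+'p', 'n'+'l'
Result: apnrxpnl


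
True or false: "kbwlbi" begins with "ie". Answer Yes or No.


Input string: 'kbwlbi'
Prefix to check: 'ie'
First 2 characters of input: 'kb'
Match: False
Result: No


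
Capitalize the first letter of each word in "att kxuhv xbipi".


Input string: 'att kxuhv xbipi'
Operation: capitalize first letter of each word
Word transformations: 'att'->'Att', 'kxuhv'->'Kxuhv', 'xbipi'->'Xbipi'
Result: Att Kxuhv Xbipi


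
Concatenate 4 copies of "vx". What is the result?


Input string: 'vx'
Operation: repeat 4 times
Concatenation: 'vx' + 'vx' + 'vx' + 'vx'
Result: vxvxvxvx


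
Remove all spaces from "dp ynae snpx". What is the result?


Input string: 'dp ynae snpx'
Operation: remove all spaces
Words: 'dp', 'ynae', 'snpx'
Join without spaces: dpynaesnpx


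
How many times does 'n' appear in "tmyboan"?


Input string: 'tmyboan'
Target character: 'n'
Scan each position: s[6]='n'
Matches found at indices: 6
Total: 1


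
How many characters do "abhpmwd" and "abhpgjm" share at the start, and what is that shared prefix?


String 1: 'abhpmwd'
String 2: 'abhpgjm'
Compare position by position:
pos 0: 'a' vs 'a' match
pos 1: 'b' vs 'b' match
pos 2: 'h' vs 'h' match
pos 3: 'p' vs 'p' match
pos 4: 'm' vs 'g' differ -> stop
Longest common prefix: "abhp" (length 4)


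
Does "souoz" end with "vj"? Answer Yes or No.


Input string: 'souoz'
Suffix to check: 'vj'
Last 2 characters of input: 'oz'
Match: False
Result: No


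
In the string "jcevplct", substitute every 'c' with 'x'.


Input string: 'jcevplct'
Operation: replace 'c' with 'x'
Positions of 'c': 1, 6
After replacement: jxevplxt


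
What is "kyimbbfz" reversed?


Input string: 'kyimbbfz'
Operation: reverse character order
Original order: 'k' -> 'y' -> 'i' -> 'm' -> 'b' -> 'b' -> 'f' -> 'z'
Reversed order: 'z' -> 'f' -> 'b' -> 'b' -> 'm' -> 'i' -> 'y' -> 'k'
Result: zfbbmiyk


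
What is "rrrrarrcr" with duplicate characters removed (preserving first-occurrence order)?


Input: 'rrrrarrcr'
Operation: keep first occurrence of each character
Scan: s[0]='r' new -> keep; s[1]='r' seen -> skip; s[2]='r' seen -> skip; s[3]='r' seen -> skip; s[4]='a' new -> keep; s[5]='r' seen -> skip; s[6]='r' seen -> skip; s[7]='c' new -> keep; s[8]='r' seen -> skip
Result: rac


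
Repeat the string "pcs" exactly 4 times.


Input string: 'pcs'
Operation: repeat 4 times
Concatenation: 'pcs' + 'pcs' + 'pcs' + 'pcs'
Result: pcspcspcspcs


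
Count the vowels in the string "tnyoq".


Input string: 'tnyoq'
Operation: count vowels (a, e, i, o, u)
Scan: s[0]='t', s[1]='n', s[2]='y', s[3]='o' (vowel), s[4]='q'
Vowels found: 1
Result: 1


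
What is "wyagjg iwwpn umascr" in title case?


Input string: 'wyagjg iwwpn umascr'
Operation: capitalize first letter of each word
Word transformations: 'wyagjg'->'Wyagjg', 'iwwpn'->'Iwwpn', 'umascr'->'Umascr'
Result: Wyagjg Iwwpn Umascr


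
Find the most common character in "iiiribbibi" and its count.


Input: 'iiiribbibi'
Operation: tally each character
Counts: 'b':3, 'i':6, 'r':1
Maximum: 'i' appears 6 times


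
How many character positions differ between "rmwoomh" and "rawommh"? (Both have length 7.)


String 1: 'rmwoomh'
String 2: 'rawommh'
Compare each position: pos 0: 'r'=='r', pos 1: 'm'!='a', pos 2: 'w'=='w', pos 3: 'o'=='o', pos 4: 'o'!='m', pos 5: 'm'=='m', pos 6: 'h'=='h'
Differing positions: 2
Hamming distance: 2


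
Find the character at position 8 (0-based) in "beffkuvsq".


Input string: 'beffkuvsq'
Operation: get character at index 8
Index mapping: s[0]='b', s[1]='e', s[2]='f', s[3]='f', s[4]='k', s[5]='u', s[6]='v', s[7]='s', s[8]='q'
Result: 'q'


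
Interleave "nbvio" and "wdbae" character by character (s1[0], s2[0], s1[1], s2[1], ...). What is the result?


String 1: 'nbvio'
String 2: 'wdbae'
Operation: alternate characters
Pairs: 'n'+'w', 'b'+'d', 'v'+'b', 'i'+'a', 'o'+'e'
Result: nwbdvbiaoe


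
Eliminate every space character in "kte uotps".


Input string: 'kte uotps'
Operation: remove all spaces
Words: 'kte', 'uotps'
Join without spaces: kteuotps


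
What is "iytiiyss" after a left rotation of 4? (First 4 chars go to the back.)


Input: 'iytiiyss', shift = 4
Operation: split at index 4 and swap parts
Front part s[0:4] = 'iyti'
Back part s[4:] = 'iyss'
Rotated = back + front = 'iyss' + 'iyti'
Result: iyssiyti


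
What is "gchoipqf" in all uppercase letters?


Input string: 'gchoipqf'
Operation: convert each letter to uppercase
Mapping: 'g'->'G', 'c'->'C', 'h'->'H', 'o'->'O', 'i'->'I', 'p'->'P', 'q'->'Q', 'f'->'F'
Result: GCHOIPQF


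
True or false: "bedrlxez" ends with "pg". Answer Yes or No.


Input string: 'bedrlxez'
Suffix to check: 'pg'
Last 2 characters of input: 'ez'
Match: False
Result: No


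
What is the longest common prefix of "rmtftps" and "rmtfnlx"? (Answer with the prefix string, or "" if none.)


String 1: 'rmtftps'
String 2: 'rmtfnlx'
Compare position by position:
pos 0: 'r' vs 'r' match
pos 1: 'm' vs 'm' match
pos 2: 't' vs 't' match
pos 3: 'f' vs 'f' match
pos 4: 't' vs 'n' differ -> stop
Longest common prefix: "rmtf" (length 4)


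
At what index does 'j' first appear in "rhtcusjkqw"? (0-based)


Input string: 'rhtcusjkqw'
Target: 'j'
Scanning left to right: s[0]='r', s[1]='h', s[2]='t', s[3]='c', s[4]='u', s[5]='s', s[6]='j'
First match at index: 6


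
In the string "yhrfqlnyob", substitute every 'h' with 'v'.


Input string: 'yhrfqlnyob'
Operation: replace 'h' with 'v'
Positions of 'h': 1
After replacement: yvrfqlnyob


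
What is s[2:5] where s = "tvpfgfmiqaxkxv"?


Input string: 'tvpfgfmiqaxkxv'
Operation: slice [2:5]
Extract characters: s[2]='p', s[3]='f', s[4]='g'
Result: pfg


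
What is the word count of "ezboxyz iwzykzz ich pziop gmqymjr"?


Input string: 'ezboxyz iwzykzz ich pziop gmqymjr'
Operation: split by spaces
Words found: 'ezboxyz', 'iwzykzz', 'ich', 'pziop', 'gmqymjr'
Word count: 5


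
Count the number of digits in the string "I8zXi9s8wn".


Input string: 'I8zXi9s8wn'
Operation: count digit characters (0-9)
Scan: 'I', '8'(digit), 'z', 'X', 'i', '9'(digit), 's', '8'(digit), 'w', 'n'
Digits found: 3
Result: 3


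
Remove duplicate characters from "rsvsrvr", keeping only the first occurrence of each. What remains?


Input: 'rsvsrvr'
Operation: keep first occurrence of each character
Scan: s[0]='r' new -> keep; s[1]='s' new -> keep; s[2]='v' new -> keep; s[3]='s' seen -> skip; s[4]='r' seen -> skip; s[5]='v' seen -> skip; s[6]='r' seen -> skip
Result: rsv


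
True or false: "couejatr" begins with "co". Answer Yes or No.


Input string: 'couejatr'
Prefix to check: 'co'
First 2 characters of input: 'co'
Match: True
Result: Yes


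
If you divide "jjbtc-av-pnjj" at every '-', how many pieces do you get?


Input string: 'jjbtc-av-pnjj'
Delimiter: '-'
Split result: 'jjbtc', 'av', 'pnjj'
Number of parts: 3


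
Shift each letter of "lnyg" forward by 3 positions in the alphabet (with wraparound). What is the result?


Input: 'lnyg', shift = 3
Operation: for each letter, (position + 3) mod 26
Mapping: 'l'(11+3=14)->'o', 'n'(13+3=16)->'q', 'y'(24+3=27, 27 mod 26=1)->'b', 'g'(6+3=9)->'j'
Result: oqbj


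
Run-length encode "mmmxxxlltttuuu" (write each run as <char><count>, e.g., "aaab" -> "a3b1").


Input: 'mmmxxxlltttuuu'
Operation: identify consecutive runs
Runs: 'mmm' -> m3, 'xxx' -> x3, 'll' -> l2, 'ttt' -> t3, 'uuu' -> u3
Encoded: m3x3l2t3u3


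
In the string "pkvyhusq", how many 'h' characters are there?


Input string: 'pkvyhusq'
Target character: 'h'
Scan each position: s[4]='h'
Matches found at indices: 4
Total: 1
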